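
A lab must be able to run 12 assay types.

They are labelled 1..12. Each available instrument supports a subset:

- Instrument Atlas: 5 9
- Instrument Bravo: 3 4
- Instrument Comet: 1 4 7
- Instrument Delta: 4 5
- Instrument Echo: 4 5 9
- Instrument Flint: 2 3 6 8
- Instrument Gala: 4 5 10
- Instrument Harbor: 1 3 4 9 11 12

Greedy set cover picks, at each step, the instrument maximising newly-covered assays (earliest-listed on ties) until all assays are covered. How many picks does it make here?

Greedy: pick Harbor (covers 6 new) → pick Flint (covers 3 new) → pick Gala (covers 2 new) → pick Comet (covers 1 new). Total picks: 4.

4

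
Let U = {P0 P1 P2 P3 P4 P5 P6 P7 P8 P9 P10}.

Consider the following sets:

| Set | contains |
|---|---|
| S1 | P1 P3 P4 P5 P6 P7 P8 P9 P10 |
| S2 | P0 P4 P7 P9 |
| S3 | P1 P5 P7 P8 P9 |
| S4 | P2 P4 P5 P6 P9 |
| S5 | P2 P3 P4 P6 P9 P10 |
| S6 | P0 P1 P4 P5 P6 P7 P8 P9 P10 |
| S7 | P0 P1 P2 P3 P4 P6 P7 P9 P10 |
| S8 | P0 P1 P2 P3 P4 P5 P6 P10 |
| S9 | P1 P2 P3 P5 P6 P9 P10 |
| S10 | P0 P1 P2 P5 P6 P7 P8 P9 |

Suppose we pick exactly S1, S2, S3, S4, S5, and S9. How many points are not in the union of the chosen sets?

Union of S1, S2, S3, S4, S5, S9 = {P0, P1, P2, P3, P4, P5, P6, P7, P8, P9, P10} — that's every point, so 0 are uncovered.

0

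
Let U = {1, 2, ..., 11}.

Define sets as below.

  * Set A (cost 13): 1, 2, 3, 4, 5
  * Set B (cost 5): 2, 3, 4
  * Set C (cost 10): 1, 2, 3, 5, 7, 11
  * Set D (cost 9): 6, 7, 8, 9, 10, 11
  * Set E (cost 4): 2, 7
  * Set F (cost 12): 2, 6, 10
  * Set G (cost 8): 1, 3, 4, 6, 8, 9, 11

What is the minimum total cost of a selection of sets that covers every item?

A, D together cover every item (A ∪ D = {1, 2, 3, 4, 5, 6, 7, 8, 9, 10, 11}); total cost 13 + 9 = 22.
The greedy pick G, E, D, C costs 31; no covering selection beats 22.

22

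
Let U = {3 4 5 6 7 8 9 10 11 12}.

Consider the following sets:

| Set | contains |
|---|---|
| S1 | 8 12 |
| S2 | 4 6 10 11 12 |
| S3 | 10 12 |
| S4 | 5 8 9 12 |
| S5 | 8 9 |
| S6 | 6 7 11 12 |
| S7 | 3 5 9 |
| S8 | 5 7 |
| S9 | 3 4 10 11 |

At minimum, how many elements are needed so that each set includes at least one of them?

The 4 elements {3, 5, 8, 12} hit every set.
No choice of 3 elements meets every set, so 4 is the minimum.

4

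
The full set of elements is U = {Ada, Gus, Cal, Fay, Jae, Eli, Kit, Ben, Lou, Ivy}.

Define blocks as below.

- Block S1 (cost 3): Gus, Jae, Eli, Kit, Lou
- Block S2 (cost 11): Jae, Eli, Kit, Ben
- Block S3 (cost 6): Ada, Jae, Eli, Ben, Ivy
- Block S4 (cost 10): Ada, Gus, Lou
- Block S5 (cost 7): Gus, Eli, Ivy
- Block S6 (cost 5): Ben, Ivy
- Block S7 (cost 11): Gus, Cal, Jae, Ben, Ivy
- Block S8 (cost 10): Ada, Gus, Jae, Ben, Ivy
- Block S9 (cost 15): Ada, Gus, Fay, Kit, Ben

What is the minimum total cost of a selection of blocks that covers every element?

S1, S7, S9 together cover every element (S1 ∪ S7 ∪ S9 = {Ada, Gus, Cal, Fay, Jae, Eli, Kit, Ben, Lou, Ivy}); total cost 3 + 11 + 15 = 29.
The greedy pick S1, S3, S7, S9 costs 35; no covering selection beats 29.

29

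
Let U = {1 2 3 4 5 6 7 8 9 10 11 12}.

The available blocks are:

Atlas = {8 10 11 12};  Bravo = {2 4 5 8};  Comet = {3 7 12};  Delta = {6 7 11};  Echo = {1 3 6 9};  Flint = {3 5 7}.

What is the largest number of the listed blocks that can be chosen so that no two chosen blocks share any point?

Atlas, Flint are pairwise disjoint (Atlas={8,10,11,12}; Flint={3,5,7}).
Every remaining block overlaps one of these, and no 3 of the listed blocks are pairwise disjoint, so 2 is the maximum.

2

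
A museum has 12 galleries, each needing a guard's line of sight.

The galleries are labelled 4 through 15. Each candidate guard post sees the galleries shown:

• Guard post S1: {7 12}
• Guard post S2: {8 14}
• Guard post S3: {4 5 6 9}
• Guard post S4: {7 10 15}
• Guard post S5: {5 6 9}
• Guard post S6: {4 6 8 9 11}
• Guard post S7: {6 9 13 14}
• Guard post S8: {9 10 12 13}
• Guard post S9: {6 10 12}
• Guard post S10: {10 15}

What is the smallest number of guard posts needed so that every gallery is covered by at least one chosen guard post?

S3 and S4 and S6 and S7 and S9 together: S3 ∪ S4 ∪ S6 ∪ S7 ∪ S9 = {4, 5, 6, 7, 8, 9, 10, 11, 12, 13, 14, 15} — every gallery is covered.
No 4 of the 10 guard posts cover everything (all 210 combinations miss at least one gallery), so 5 is optimal.

5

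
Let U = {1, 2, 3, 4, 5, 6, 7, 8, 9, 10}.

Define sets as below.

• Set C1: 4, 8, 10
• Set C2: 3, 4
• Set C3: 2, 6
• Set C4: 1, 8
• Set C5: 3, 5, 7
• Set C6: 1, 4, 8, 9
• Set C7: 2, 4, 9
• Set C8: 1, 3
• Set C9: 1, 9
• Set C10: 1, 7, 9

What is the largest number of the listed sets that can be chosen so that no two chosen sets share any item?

C1, C3, C5, C9 are pairwise disjoint (C1={4,8,10}; C3={2,6}; C5={3,5,7}; C9={1,9}).
Every remaining set overlaps one of these, and no 5 of the listed sets are pairwise disjoint, so 4 is the maximum.

4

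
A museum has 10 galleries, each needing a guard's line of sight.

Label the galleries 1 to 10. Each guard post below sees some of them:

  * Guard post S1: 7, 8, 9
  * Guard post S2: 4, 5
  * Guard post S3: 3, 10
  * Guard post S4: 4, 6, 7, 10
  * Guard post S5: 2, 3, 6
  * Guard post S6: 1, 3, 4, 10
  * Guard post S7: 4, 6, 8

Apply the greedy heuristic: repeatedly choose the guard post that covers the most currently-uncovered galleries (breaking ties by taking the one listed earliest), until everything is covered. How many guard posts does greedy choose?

5

Greedy: pick S4 (covers 4 new) → pick S1 (covers 2 new) → pick S5 (covers 2 new) → pick S2 (covers 1 new) → pick S6 (covers 1 new). Total picks: 5.
(The true minimum cover uses only 4 guard posts, so greedy is not optimal here.)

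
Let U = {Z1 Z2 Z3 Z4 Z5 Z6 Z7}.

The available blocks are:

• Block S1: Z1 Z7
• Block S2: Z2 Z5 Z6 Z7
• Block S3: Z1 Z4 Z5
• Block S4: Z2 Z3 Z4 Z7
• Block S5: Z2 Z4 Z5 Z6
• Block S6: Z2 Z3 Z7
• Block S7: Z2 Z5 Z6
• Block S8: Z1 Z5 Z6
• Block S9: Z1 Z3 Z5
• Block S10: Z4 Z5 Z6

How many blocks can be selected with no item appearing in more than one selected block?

2

S6, S8 are pairwise disjoint (S6={Z2,Z3,Z7}; S8={Z1,Z5,Z6}).
Every remaining block overlaps one of these, and no 3 of the listed blocks are pairwise disjoint, so 2 is the maximum.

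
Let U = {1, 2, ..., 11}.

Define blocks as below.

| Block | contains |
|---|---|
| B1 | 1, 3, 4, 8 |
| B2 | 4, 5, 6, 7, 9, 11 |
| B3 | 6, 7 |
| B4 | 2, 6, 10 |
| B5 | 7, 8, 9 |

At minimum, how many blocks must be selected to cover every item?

B1, B2, and B4 cover everything between them: the union {1, 2, 3, 4, 5, 6, 7, 8, 9, 10, 11} is all of U.
Only B1 contains 1, so B1 is forced; the remaining 7 items need at least 2 more blocks (each remaining block adds at most 5) — so at least 3 blocks are needed, and 3 is optimal.

3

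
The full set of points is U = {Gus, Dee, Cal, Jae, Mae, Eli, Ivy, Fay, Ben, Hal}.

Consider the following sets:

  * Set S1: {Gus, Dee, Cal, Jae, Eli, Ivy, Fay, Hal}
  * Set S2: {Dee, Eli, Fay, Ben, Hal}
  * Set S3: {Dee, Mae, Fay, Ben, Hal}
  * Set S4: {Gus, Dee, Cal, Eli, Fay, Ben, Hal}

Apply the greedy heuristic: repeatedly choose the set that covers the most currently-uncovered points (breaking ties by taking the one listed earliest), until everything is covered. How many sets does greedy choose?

Greedy: pick S1 (covers 8 new) → pick S3 (covers 2 new). Total picks: 2.

2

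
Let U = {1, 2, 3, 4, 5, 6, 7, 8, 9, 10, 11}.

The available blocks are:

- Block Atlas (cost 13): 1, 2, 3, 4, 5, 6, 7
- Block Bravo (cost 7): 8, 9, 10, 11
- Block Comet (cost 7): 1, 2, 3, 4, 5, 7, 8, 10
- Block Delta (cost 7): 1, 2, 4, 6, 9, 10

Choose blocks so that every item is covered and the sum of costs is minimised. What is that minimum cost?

20

Atlas, Bravo together cover every item (Atlas ∪ Bravo = {1, 2, 3, 4, 5, 6, 7, 8, 9, 10, 11}); total cost 13 + 7 = 20.
The greedy pick Comet, Bravo, Delta costs 21; no covering selection beats 20.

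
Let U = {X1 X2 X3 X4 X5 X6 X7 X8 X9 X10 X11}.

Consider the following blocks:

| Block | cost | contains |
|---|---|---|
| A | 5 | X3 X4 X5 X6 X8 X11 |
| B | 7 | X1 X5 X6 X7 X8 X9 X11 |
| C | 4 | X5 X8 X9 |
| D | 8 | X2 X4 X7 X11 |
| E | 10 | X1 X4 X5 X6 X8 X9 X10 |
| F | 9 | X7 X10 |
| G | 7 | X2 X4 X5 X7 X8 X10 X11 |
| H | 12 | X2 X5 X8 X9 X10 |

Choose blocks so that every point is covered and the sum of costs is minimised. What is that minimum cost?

19

A, B, G together cover every point (A ∪ B ∪ G = {X1, X2, X3, X4, X5, X6, X7, X8, X9, X10, X11}); total cost 5 + 7 + 7 = 19.
No covering selection has total cost below 19.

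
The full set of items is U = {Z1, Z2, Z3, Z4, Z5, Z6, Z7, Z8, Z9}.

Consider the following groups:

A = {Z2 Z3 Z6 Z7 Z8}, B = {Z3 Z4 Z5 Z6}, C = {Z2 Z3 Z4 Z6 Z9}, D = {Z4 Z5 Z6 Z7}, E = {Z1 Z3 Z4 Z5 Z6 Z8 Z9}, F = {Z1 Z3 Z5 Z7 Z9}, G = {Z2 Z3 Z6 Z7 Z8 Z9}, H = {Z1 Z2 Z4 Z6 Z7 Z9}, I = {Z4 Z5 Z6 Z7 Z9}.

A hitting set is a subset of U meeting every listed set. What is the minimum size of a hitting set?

The 2 items {Z1, Z6} hit every group.
No single item lies in every group, so at least 2 are needed and 2 is optimal.

2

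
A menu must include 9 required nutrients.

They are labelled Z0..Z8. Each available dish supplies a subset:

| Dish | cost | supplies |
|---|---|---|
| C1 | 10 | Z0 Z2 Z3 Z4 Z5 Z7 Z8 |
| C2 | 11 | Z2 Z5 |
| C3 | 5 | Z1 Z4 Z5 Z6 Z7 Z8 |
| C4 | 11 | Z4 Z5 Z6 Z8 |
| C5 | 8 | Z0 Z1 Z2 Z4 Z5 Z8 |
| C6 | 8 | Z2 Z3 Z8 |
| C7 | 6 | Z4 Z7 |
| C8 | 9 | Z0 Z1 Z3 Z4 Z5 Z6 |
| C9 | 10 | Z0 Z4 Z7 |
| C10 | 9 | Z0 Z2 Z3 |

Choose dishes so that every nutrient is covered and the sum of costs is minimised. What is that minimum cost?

C3, C10 together cover every nutrient (C3 ∪ C10 = {Z0, Z1, Z2, Z3, Z4, Z5, Z6, Z7, Z8}); total cost 5 + 9 = 14.
No covering selection has total cost below 14.

14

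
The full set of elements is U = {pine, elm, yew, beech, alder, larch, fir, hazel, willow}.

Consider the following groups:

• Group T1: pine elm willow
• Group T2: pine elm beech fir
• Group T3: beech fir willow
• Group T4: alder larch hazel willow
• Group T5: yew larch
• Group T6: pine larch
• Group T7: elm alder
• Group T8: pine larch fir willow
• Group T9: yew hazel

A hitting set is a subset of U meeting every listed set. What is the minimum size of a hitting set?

H = {pine, yew, beech, alder} meets every group (each contains at least one member of H), and |H| = 4.
The groups T3, T6, T7, T9 are pairwise disjoint, so any hitting set needs a separate element for each — at least 4. Hence 4 is optimal.

4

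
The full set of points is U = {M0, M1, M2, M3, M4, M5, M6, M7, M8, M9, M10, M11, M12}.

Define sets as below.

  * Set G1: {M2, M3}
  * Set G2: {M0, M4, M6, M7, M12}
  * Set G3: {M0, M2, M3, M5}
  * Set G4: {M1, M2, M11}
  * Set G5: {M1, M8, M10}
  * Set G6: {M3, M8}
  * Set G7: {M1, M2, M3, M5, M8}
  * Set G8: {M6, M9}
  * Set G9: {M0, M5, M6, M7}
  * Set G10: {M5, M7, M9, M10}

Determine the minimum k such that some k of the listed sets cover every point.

G2 and G4 and G7 and G10 together: G2 ∪ G4 ∪ G7 ∪ G10 = {M0, M1, M2, M3, M4, M5, M6, M7, M8, M9, M10, M11, M12} — every point is covered.
No 3 of the 10 sets cover everything (all 120 combinations miss at least one point), so 4 is optimal.

4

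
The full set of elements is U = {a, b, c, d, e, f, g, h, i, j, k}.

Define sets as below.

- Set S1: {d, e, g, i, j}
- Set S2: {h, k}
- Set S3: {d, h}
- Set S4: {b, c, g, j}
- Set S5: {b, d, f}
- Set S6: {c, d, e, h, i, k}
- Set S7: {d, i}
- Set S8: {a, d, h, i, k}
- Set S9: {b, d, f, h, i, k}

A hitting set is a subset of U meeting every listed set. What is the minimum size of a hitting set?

3

Take T = {b, h, i}. Each listed set contains at least one of these, so T is a hitting set of size 3.
The sets S2, S4, S7 are pairwise disjoint, so any hitting set needs a separate element for each — at least 3. Hence 3 is optimal.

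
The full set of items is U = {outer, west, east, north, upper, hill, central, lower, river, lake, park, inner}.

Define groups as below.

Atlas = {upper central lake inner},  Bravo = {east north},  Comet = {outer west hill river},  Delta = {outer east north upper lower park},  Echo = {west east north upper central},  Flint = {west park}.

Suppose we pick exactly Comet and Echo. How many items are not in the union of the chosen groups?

4

Union of Comet, Echo = {outer, west, east, north, upper, hill, central, river}.
Not covered: lower, lake, park, inner — 4 items.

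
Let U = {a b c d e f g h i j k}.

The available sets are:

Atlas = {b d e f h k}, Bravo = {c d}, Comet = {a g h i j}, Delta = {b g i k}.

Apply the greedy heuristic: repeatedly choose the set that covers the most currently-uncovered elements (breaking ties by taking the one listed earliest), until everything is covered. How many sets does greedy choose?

3

Greedy: pick Atlas (covers 6 new) → pick Comet (covers 4 new) → pick Bravo (covers 1 new). Total picks: 3.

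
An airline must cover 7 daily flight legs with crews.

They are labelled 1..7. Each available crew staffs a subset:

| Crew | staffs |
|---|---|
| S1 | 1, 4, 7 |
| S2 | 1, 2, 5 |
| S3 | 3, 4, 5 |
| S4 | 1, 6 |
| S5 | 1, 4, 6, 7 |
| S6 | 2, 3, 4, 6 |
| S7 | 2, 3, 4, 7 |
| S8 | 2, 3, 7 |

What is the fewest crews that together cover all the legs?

3

S2 and S4 and S7 together: S2 ∪ S4 ∪ S7 = {1, 2, 3, 4, 5, 6, 7} — every leg is covered.
No 2 of the 8 crews cover everything (all 28 combinations miss at least one leg), so 3 is optimal.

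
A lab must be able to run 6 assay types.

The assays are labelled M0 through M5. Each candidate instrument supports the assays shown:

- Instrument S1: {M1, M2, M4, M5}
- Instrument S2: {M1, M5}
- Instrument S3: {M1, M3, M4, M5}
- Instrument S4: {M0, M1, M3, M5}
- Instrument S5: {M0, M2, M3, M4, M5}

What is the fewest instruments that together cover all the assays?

2

S1 and S5 together: S1 ∪ S5 = {M0, M1, M2, M3, M4, M5} — every assay is covered.
No single instrument has all 6 assays (the largest, S5, has 5), so 2 is optimal.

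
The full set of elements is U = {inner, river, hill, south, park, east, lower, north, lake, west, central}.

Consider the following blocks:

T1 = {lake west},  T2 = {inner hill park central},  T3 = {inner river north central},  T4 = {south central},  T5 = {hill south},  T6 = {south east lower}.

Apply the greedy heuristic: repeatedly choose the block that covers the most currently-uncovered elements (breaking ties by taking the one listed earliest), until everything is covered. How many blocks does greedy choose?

Greedy: pick T2 (covers 4 new) → pick T6 (covers 3 new) → pick T1 (covers 2 new) → pick T3 (covers 2 new). Total picks: 4.

4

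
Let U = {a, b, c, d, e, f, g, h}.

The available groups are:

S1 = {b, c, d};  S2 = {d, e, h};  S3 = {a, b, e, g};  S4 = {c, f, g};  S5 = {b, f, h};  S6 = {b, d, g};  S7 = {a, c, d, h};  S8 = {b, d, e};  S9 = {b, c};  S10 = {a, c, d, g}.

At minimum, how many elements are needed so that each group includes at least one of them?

3

The 3 elements {b, d, f} hit every group.
No choice of 2 elements meets every group, so 3 is the minimum.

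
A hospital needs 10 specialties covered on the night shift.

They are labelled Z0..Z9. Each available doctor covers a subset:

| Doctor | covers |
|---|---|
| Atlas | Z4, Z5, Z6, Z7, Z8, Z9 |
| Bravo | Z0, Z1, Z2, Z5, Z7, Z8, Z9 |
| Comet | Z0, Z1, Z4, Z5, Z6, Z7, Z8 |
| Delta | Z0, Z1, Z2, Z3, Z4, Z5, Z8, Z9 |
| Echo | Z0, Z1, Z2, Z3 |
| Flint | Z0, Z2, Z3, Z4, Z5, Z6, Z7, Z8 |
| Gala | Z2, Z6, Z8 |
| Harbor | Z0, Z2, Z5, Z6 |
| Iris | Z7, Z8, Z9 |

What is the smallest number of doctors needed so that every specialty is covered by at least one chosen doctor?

2

Atlas and Delta together: Atlas ∪ Delta = {Z0, Z1, Z2, Z3, Z4, Z5, Z6, Z7, Z8, Z9} — every specialty is covered.
No single doctor has all 10 specialties (the largest, Delta, has 8), so 2 is optimal.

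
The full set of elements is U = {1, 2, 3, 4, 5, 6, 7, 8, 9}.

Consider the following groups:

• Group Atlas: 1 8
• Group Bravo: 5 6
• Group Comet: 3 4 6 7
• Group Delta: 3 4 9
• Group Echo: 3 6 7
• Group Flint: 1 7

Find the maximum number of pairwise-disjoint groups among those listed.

Bravo, Delta, Flint are pairwise disjoint (Bravo={5,6}; Delta={3,4,9}; Flint={1,7}).
Every remaining group overlaps one of these, and no 4 of the listed groups are pairwise disjoint, so 3 is the maximum.

3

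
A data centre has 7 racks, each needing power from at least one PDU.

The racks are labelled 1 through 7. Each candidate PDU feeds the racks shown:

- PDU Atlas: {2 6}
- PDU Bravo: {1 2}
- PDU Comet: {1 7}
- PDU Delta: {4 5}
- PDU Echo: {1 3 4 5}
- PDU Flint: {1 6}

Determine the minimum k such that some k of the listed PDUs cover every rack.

Atlas and Comet and Echo together: Atlas ∪ Comet ∪ Echo = {1, 2, 3, 4, 5, 6, 7} — every rack is covered.
Only Echo contains 3, so Echo is forced; the remaining 3 racks need at least 2 more PDUs (each remaining PDU adds at most 2) — so at least 3 PDUs are needed, and 3 is optimal.

3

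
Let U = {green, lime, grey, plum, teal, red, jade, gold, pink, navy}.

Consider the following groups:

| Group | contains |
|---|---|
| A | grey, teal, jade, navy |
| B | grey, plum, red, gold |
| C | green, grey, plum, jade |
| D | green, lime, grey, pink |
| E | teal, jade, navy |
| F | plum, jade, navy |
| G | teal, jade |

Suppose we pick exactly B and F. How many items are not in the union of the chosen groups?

Union of B, F = {grey, plum, red, jade, gold, navy}.
Not covered: green, lime, teal, pink — 4 items.

4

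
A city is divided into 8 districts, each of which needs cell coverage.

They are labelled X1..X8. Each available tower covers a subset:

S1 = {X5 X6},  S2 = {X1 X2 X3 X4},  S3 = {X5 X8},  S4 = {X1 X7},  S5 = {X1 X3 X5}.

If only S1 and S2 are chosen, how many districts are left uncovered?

2

Union of S1, S2 = {X1, X2, X3, X4, X5, X6}.
Not covered: X7, X8 — 2 districts.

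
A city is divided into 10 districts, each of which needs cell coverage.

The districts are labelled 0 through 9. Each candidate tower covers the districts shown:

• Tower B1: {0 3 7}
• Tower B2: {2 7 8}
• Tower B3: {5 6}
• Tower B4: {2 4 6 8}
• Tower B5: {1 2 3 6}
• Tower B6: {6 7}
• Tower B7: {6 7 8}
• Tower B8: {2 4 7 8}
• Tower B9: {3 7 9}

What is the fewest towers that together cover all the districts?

B1 and B3 and B4 and B5 and B9 together: B1 ∪ B3 ∪ B4 ∪ B5 ∪ B9 = {0, 1, 2, 3, 4, 5, 6, 7, 8, 9} — every district is covered.
No 4 of the 9 towers cover everything (all 126 combinations miss at least one district), so 5 is optimal.

5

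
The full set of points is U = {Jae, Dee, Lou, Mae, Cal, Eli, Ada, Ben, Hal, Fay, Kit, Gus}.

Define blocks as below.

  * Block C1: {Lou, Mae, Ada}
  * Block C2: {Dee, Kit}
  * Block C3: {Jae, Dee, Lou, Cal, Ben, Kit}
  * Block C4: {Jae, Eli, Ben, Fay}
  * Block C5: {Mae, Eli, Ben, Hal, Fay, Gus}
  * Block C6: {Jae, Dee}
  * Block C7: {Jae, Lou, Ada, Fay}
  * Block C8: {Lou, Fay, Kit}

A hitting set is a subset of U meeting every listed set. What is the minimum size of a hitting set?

Take H = {Dee, Lou, Eli}. Each listed block contains at least one of these, so H is a hitting set of size 3.
The blocks C1, C2, C4 are pairwise disjoint, so any hitting set needs a separate point for each — at least 3. Hence 3 is optimal.

3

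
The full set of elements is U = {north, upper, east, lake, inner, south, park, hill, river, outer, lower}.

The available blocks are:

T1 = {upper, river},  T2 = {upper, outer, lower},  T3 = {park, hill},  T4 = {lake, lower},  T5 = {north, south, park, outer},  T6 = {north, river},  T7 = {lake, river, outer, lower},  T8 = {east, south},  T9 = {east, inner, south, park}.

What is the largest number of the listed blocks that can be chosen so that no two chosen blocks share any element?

4

T2, T3, T6, T8 are pairwise disjoint (T2={upper,outer,lower}; T3={park,hill}; T6={north,river}; T8={east,south}).
Every remaining block overlaps one of these, and no 5 of the listed blocks are pairwise disjoint, so 4 is the maximum.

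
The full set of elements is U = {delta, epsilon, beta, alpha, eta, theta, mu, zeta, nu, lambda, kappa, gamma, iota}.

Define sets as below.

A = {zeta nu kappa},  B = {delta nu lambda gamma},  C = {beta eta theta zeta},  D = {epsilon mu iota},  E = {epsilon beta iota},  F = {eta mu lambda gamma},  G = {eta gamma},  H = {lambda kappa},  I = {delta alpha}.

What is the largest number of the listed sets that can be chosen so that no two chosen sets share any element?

4

E, G, H, I are pairwise disjoint (E={epsilon,beta,iota}; G={eta,gamma}; H={lambda,kappa}; I={delta,alpha}).
Every remaining set overlaps one of these, and no 5 of the listed sets are pairwise disjoint, so 4 is the maximum.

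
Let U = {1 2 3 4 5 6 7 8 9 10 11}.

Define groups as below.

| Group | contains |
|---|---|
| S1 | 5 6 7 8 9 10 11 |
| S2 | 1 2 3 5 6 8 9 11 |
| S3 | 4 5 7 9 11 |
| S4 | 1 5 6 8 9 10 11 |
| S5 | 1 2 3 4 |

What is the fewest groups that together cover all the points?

2

S1 and S5 cover everything between them: the union {1, 2, 3, 4, 5, 6, 7, 8, 9, 10, 11} is all of U.
No single group has all 11 points (the largest, S2, has 8), so 2 is optimal.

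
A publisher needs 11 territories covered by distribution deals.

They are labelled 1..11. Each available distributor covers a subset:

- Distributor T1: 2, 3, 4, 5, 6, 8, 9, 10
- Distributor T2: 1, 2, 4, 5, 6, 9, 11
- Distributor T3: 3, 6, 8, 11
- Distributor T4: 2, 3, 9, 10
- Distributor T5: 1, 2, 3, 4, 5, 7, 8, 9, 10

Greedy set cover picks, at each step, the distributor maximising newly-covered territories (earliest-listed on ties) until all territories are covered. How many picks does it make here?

Greedy: pick T5 (covers 9 new) → pick T2 (covers 2 new). Total picks: 2.

2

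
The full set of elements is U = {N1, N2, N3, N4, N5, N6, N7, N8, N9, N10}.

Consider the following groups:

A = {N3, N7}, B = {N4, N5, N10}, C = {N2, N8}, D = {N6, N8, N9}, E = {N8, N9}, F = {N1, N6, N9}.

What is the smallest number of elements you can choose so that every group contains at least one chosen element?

4

H = {N3, N5, N8, N9} meets every group (each contains at least one member of H), and |H| = 4.
The groups A, B, C, F are pairwise disjoint, so any hitting set needs a separate element for each — at least 4. Hence 4 is optimal.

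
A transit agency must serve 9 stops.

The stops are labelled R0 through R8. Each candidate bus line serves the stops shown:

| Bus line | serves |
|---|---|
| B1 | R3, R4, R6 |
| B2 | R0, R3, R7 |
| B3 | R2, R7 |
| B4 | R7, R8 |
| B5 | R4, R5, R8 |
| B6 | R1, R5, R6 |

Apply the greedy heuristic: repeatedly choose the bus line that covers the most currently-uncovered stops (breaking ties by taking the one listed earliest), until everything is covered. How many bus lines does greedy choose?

Greedy: pick B1 (covers 3 new) → pick B2 (covers 2 new) → pick B5 (covers 2 new) → pick B3 (covers 1 new) → pick B6 (covers 1 new). Total picks: 5.
(The true minimum cover uses only 4 bus lines, so greedy is not optimal here.)

5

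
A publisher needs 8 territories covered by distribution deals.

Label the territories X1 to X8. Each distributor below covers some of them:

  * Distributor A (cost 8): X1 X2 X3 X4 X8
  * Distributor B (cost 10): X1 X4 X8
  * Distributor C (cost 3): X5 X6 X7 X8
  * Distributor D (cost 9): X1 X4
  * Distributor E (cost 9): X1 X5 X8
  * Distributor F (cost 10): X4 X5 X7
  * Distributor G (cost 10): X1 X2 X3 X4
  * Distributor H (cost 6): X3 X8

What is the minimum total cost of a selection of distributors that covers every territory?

11

A, C together cover every territory (A ∪ C = {X1, X2, X3, X4, X5, X6, X7, X8}); total cost 8 + 3 = 11.
No covering selection has total cost below 11.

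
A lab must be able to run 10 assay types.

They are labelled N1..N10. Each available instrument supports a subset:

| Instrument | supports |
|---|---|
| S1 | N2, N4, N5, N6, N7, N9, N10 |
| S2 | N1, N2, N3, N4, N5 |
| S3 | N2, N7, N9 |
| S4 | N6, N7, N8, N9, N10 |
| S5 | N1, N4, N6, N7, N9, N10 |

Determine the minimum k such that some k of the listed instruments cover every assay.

2

Take {S2, S4}. Their union is {N1, N2, N3, N4, N5, N6, N7, N8, N9, N10}, which is all 10 assays.
No single instrument has all 10 assays (the largest, S1, has 7), so 2 is optimal.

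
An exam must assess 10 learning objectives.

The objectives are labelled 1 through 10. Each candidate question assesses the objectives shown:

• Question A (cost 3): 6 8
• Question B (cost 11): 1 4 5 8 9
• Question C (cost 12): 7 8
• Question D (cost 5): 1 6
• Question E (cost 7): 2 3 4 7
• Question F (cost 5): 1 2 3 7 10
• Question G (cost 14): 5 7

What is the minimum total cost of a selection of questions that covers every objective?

A, B, F together cover every objective (A ∪ B ∪ F = {1, 2, 3, 4, 5, 6, 7, 8, 9, 10}); total cost 3 + 11 + 5 = 19.
No covering selection has total cost below 19.

19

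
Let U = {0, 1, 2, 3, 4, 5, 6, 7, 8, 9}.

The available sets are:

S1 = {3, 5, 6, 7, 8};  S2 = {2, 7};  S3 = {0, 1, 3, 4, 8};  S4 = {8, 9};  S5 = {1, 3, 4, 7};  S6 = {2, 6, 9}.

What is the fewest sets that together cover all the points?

S1, S3, and S6 cover everything between them: the union {0, 1, 2, 3, 4, 5, 6, 7, 8, 9} is all of U.
Only S3 contains 0, so S3 is forced; the remaining 5 points need at least 2 more sets (each remaining set adds at most 3) — so at least 3 sets are needed, and 3 is optimal.

3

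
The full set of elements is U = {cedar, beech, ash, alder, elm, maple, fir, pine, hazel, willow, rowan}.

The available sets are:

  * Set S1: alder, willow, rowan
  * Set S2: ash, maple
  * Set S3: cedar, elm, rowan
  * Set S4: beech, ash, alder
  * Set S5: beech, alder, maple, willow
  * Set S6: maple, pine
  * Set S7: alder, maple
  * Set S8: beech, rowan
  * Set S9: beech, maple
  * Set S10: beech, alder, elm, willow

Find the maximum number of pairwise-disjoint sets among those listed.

S3, S4, S6 are pairwise disjoint (S3={cedar,elm,rowan}; S4={beech,ash,alder}; S6={maple,pine}).
Every remaining set overlaps one of these, and no 4 of the listed sets are pairwise disjoint, so 3 is the maximum.

3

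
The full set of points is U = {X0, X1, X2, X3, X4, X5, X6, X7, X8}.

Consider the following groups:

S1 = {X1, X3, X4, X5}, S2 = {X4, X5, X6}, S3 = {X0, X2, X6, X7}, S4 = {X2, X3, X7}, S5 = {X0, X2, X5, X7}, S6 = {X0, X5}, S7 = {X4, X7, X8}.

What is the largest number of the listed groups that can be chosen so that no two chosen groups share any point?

S1, S3 are pairwise disjoint (S1={X1,X3,X4,X5}; S3={X0,X2,X6,X7}).
Every remaining group overlaps one of these, and no 3 of the listed groups are pairwise disjoint, so 2 is the maximum.

2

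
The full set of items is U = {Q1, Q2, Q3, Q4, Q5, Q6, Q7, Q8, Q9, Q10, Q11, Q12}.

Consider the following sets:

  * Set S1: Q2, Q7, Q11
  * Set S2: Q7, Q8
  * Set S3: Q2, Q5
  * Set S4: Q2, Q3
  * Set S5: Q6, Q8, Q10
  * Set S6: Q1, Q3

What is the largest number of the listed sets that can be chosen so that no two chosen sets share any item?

S1, S5, S6 are pairwise disjoint (S1={Q2,Q7,Q11}; S5={Q6,Q8,Q10}; S6={Q1,Q3}).
Every remaining set overlaps one of these, and no 4 of the listed sets are pairwise disjoint, so 3 is the maximum.

3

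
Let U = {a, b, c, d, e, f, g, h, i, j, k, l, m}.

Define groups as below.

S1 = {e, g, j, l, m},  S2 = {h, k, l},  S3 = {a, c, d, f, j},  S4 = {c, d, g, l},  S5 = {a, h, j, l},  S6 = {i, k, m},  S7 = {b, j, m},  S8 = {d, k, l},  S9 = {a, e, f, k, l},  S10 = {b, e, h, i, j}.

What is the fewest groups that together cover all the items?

4

Take {S1, S3, S9, S10}. Their union is {a, b, c, d, e, f, g, h, i, j, k, l, m}, which is all 13 items.
No 3 of the 10 groups cover everything (all 120 combinations miss at least one item), so 4 is optimal.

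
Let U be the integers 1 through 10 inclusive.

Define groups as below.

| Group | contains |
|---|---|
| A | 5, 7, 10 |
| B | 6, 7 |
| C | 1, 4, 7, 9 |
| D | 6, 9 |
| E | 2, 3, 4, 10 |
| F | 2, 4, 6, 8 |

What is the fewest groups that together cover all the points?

A, C, E, and F cover everything between them: the union {1, 2, 3, 4, 5, 6, 7, 8, 9, 10} is all of U.
No 3 of the 6 groups cover everything (all 20 combinations miss at least one point), so 4 is optimal.

4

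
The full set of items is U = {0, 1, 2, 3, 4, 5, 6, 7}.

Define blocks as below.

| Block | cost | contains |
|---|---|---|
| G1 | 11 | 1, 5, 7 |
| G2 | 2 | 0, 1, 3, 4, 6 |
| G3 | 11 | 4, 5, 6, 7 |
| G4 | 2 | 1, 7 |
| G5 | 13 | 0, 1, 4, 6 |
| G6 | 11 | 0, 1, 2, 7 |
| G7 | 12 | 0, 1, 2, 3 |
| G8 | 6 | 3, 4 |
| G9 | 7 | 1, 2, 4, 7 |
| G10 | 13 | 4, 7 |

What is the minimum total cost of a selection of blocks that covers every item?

20

G1, G2, G9 together cover every item (G1 ∪ G2 ∪ G9 = {0, 1, 2, 3, 4, 5, 6, 7}); total cost 11 + 2 + 7 = 20.
The greedy pick G2, G4, G9, G1 costs 22; no covering selection beats 20.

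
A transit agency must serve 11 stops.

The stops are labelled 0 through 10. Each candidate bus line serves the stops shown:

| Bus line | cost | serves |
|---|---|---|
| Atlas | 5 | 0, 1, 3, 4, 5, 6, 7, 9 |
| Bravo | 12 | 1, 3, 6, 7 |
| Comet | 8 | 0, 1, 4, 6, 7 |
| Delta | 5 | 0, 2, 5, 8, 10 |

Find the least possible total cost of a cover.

Atlas, Delta together cover every stop (Atlas ∪ Delta = {0, 1, 2, 3, 4, 5, 6, 7, 8, 9, 10}); total cost 5 + 5 = 10.
No covering selection has total cost below 10.

10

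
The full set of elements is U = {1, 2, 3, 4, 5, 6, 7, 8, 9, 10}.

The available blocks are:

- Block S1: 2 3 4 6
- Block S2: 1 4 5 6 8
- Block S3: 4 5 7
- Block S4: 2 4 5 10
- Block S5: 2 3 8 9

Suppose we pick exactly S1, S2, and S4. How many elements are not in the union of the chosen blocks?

2

Union of S1, S2, S4 = {1, 2, 3, 4, 5, 6, 8, 10}.
Not covered: 7, 9 — 2 elements.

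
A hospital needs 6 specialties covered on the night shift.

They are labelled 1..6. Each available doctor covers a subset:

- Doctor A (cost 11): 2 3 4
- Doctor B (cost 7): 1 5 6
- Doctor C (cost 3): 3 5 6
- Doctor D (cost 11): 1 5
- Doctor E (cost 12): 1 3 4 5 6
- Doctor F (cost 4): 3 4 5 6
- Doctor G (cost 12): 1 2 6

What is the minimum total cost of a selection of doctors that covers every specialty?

F, G together cover every specialty (F ∪ G = {1, 2, 3, 4, 5, 6}); total cost 4 + 12 = 16.
The greedy pick C, F, G costs 19; no covering selection beats 16.

16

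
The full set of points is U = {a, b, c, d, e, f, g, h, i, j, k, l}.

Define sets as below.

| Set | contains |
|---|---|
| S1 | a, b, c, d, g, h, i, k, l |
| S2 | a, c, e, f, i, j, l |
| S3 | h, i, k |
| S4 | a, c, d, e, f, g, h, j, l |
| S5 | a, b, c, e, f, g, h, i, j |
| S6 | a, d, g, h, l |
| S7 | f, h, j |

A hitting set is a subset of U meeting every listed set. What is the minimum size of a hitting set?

The 2 points {h, j} hit every set.
No single point lies in every set, so at least 2 are needed and 2 is optimal.

2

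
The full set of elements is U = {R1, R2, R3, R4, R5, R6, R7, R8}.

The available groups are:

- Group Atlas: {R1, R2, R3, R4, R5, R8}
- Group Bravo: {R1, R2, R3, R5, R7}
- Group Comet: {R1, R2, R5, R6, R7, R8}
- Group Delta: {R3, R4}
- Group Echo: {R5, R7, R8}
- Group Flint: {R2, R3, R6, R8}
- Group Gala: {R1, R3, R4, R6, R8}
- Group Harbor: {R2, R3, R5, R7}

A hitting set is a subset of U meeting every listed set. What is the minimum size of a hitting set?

Take H = {R3, R7}. Each listed group contains at least one of these, so H is a hitting set of size 2.
The groups Comet, Delta are pairwise disjoint, so any hitting set needs a separate element for each — at least 2. Hence 2 is optimal.

2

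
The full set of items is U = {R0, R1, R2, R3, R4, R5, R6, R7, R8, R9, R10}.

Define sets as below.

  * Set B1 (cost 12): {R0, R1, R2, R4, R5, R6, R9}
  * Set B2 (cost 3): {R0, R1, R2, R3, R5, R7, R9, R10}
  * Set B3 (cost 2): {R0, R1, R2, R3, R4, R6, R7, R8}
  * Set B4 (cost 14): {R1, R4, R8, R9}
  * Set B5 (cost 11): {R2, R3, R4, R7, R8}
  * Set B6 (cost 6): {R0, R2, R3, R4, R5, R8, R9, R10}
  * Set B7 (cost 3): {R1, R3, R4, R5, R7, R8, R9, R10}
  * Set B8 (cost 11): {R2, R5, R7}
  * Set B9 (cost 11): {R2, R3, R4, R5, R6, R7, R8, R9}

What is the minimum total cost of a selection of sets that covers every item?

5

B3, B7 together cover every item (B3 ∪ B7 = {R0, R1, R2, R3, R4, R5, R6, R7, R8, R9, R10}); total cost 2 + 3 = 5.
No covering selection has total cost below 5.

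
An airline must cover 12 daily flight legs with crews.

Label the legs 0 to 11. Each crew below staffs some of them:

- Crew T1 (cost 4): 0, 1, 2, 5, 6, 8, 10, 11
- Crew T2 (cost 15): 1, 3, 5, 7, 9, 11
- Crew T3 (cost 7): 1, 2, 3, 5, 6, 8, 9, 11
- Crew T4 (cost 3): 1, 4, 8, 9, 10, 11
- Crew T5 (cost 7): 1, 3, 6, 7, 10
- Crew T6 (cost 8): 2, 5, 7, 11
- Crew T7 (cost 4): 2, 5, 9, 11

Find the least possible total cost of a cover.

14

T1, T4, T5 together cover every leg (T1 ∪ T4 ∪ T5 = {0, 1, 2, 3, 4, 5, 6, 7, 8, 9, 10, 11}); total cost 4 + 3 + 7 = 14.
No covering selection has total cost below 14.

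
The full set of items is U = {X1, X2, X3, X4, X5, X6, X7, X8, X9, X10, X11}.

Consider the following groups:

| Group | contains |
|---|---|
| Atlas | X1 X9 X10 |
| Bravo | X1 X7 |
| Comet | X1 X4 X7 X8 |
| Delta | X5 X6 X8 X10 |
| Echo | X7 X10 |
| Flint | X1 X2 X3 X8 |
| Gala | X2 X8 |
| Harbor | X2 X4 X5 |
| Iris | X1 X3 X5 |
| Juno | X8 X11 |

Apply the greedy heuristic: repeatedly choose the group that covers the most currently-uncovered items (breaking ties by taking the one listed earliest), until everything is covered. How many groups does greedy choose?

5

Greedy: pick Comet (covers 4 new) → pick Delta (covers 3 new) → pick Flint (covers 2 new) → pick Atlas (covers 1 new) → pick Juno (covers 1 new). Total picks: 5.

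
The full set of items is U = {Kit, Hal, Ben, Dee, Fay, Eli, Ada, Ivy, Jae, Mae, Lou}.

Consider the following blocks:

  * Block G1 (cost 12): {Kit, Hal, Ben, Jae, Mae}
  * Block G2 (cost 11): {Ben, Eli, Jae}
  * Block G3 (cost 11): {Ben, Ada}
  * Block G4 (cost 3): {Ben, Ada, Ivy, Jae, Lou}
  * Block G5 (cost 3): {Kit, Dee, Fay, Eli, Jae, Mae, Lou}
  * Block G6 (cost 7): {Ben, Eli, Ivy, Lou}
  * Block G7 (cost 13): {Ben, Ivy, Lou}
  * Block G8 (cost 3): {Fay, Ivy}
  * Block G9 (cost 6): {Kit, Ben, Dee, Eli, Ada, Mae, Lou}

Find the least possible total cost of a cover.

18

G1, G4, G5 together cover every item (G1 ∪ G4 ∪ G5 = {Kit, Hal, Ben, Dee, Fay, Eli, Ada, Ivy, Jae, Mae, Lou}); total cost 12 + 3 + 3 = 18.
No covering selection has total cost below 18.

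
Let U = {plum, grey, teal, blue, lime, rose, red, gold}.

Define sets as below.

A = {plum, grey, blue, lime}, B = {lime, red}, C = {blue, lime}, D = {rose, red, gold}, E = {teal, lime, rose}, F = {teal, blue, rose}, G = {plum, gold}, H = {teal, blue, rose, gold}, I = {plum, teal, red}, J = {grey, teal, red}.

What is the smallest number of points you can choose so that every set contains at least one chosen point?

3

T = {teal, lime, gold} meets every set (each contains at least one member of T), and |T| = 3.
The sets B, F, G are pairwise disjoint, so any hitting set needs a separate point for each — at least 3. Hence 3 is optimal.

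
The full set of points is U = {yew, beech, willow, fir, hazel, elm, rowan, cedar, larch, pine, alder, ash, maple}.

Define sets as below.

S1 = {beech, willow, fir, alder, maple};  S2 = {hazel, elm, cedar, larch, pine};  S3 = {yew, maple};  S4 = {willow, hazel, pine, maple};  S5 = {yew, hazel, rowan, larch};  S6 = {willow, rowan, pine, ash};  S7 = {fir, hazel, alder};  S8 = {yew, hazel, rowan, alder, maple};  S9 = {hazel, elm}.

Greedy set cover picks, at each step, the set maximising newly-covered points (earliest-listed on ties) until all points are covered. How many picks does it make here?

Greedy: pick S1 (covers 5 new) → pick S2 (covers 5 new) → pick S5 (covers 2 new) → pick S6 (covers 1 new). Total picks: 4.

4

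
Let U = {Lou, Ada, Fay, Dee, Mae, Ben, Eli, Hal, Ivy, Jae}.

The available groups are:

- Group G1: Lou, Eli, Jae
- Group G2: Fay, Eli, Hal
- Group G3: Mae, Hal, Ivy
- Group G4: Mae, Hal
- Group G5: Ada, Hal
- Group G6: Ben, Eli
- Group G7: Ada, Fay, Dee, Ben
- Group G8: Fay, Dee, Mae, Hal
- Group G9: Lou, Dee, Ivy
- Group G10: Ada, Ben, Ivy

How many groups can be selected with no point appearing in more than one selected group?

G1, G3, G7 are pairwise disjoint (G1={Lou,Eli,Jae}; G3={Mae,Hal,Ivy}; G7={Ada,Fay,Dee,Ben}).
Every remaining group overlaps one of these, and no 4 of the listed groups are pairwise disjoint, so 3 is the maximum.

3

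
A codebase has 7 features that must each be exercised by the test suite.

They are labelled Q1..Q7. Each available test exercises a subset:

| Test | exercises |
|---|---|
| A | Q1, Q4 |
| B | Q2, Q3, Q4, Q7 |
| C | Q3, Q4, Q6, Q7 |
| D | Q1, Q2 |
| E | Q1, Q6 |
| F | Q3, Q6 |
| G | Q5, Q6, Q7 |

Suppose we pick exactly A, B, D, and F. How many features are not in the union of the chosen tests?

1

Union of A, B, D, F = {Q1, Q2, Q3, Q4, Q6, Q7}.
Not covered: Q5 — 1 feature.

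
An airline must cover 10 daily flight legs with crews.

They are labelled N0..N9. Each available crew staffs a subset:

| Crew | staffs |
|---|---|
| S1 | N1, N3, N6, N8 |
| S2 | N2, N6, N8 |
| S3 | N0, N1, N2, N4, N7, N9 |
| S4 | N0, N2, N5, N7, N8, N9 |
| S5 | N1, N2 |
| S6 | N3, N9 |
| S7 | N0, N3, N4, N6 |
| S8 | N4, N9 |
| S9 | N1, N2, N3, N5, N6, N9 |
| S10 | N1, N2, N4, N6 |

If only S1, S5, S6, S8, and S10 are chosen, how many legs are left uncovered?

3

Union of S1, S5, S6, S8, S10 = {N1, N2, N3, N4, N6, N8, N9}.
Not covered: N0, N5, N7 — 3 legs.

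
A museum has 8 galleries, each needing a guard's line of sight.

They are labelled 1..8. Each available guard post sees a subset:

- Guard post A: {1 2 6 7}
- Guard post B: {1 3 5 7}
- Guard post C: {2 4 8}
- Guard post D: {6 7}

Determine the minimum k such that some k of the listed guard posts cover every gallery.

3

Take {B, C, D}. Their union is {1, 2, 3, 4, 5, 6, 7, 8}, which is all 8 galleries.
Only B contains 3, so B is forced; the remaining 4 galleries need at least 2 more guard posts (each remaining guard post adds at most 3) — so at least 3 guard posts are needed, and 3 is optimal.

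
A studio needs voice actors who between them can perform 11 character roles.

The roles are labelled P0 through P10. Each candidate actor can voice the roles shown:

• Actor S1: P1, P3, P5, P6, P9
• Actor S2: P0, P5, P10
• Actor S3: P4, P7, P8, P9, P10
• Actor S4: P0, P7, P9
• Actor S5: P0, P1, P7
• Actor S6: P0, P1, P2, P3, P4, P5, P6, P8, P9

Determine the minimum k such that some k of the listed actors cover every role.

2

Take {S3, S6}. Their union is {P0, P1, P2, P3, P4, P5, P6, P7, P8, P9, P10}, which is all 11 roles.
No single actor has all 11 roles (the largest, S6, has 9), so 2 is optimal.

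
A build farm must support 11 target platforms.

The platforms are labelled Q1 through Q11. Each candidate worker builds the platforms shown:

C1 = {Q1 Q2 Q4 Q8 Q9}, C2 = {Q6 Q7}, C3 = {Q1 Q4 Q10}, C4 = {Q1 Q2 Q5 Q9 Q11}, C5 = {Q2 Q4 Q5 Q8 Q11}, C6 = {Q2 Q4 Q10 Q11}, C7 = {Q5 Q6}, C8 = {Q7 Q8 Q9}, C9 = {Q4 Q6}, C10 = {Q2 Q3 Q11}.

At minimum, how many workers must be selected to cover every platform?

Take {C3, C7, C8, C10}. Their union is {Q1, Q2, Q3, Q4, Q5, Q6, Q7, Q8, Q9, Q10, Q11}, which is all 11 platforms.
No 3 of the 10 workers cover everything (all 120 combinations miss at least one platform), so 4 is optimal.

4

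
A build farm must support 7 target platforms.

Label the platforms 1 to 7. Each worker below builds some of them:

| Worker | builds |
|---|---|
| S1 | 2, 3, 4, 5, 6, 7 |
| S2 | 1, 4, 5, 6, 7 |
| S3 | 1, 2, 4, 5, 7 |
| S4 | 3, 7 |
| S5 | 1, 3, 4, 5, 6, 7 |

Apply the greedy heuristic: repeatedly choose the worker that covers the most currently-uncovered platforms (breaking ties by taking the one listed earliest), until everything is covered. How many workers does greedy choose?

2

Greedy: pick S1 (covers 6 new) → pick S2 (covers 1 new). Total picks: 2.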